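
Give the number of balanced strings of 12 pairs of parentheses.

Balanced strings of n pairs of brackets are counted by C_n; here n = 12.
C_12 = 208012.

208012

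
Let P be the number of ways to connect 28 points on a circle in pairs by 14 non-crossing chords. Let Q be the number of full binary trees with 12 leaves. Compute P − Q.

Pairing 28 circle points by 14 non-crossing chords gives C_14 matchings. So P = C_14 = 2674440.
Full binary trees with 12 leaves have 12−1 = 11 internal nodes, so there are C_11 of them. So Q = C_11 = 58786.
P − Q = 2674440 − 58786 = 2615654.

2615654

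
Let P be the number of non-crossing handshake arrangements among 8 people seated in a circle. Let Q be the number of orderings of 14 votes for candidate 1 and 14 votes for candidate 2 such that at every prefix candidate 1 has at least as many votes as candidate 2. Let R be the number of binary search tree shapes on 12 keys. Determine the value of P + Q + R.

Non-crossing handshake pairings of 2n people are counted by C_n; 8 people gives n = 4. So P = C_4 = 14.
Ballot sequences with n votes each where one side never trails are Dyck words, counted by C_n; here n = 14. So Q = C_14 = 2674440.
There are C_n binary search tree shapes on n keys; with n = 12 that is C_12. So R = C_12 = 208012.
P + Q + R = 14 + 2674440 + 208012 = 2882466.

2882466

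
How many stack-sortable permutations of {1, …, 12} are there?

By Knuth's characterisation, the stack-sortable permutations of length 12 are the 231-avoiders, numbering C_12.
C_12 = 208012.

208012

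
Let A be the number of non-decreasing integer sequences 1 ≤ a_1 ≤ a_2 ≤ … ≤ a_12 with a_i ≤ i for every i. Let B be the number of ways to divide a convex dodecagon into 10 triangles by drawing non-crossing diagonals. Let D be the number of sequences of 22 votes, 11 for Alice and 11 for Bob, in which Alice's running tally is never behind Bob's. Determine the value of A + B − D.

166022

Such sub-staircase sequences of length n are counted by C_n; here n = 12. So A = C_12 = 208012.
Triangulations of a convex m-gon are counted by C_{m−2}; with m = 12 this is C_10. So B = C_10 = 16796.
Ballot sequences with n votes each where one side never trails are Dyck words, counted by C_n; here n = 11. So D = C_11 = 58786.
A + B − D = 208012 + 16796 − 58786 = 166022.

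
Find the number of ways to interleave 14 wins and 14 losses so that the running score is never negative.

2674440

Ballot sequences with n votes each where one side never trails are Dyck words, counted by C_n; here n = 14.
C_14 = 2674440.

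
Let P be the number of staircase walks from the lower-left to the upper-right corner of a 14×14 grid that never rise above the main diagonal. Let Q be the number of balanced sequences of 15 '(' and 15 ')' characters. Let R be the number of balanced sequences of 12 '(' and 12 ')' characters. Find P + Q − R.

Sub-diagonal monotone paths from (0,0) to (14,14) biject with Dyck paths of semilength 14, giving C_14. So P = C_14 = 2674440.
Balanced strings of n pairs of brackets are counted by C_n; here n = 15. So Q = C_15 = 9694845.
A balanced arrangement of 12 bracket pairs is a Dyck word of semilength 12, so the count is C_12. So R = C_12 = 208012.
P + Q − R = 2674440 + 9694845 − 208012 = 12161273.

12161273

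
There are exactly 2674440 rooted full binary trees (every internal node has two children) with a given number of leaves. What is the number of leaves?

15

Full binary trees with L leaves are counted by C_{L−1}; 2674440 = C_14.
So the index is 14, and the number of leaves is 14 + 1 = 15.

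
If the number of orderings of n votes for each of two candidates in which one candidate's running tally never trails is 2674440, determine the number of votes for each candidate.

14

Such ballot sequences with n votes each are counted by C_n. Since C_14 = 2674440, the index is 14.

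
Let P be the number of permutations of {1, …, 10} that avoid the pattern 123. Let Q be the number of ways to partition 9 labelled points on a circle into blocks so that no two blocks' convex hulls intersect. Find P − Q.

Permutations of [n] avoiding any single length-3 pattern are counted by C_n; here n = 10. So P = C_10 = 16796.
The non-crossing partitions of [9] form a lattice of size C_9. So Q = C_9 = 4862.
P − Q = 16796 − 4862 = 11934.

11934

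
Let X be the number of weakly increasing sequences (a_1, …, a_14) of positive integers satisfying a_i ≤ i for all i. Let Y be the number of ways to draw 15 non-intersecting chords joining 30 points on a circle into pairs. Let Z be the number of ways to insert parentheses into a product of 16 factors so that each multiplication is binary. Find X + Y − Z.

2674440

Weakly increasing sequences with a_i ≤ i biject with Dyck paths of semilength 14, so there are C_14. So X = C_14 = 2674440.
Non-crossing perfect matchings of 2n points on a circle are counted by C_n; with 30 points, n = 15. So Y = C_15 = 9694845.
Ways to associate a product of 16 factors correspond to binary trees on 16 leaves, so the count is C_15. So Z = C_15 = 9694845.
X + Y − Z = 2674440 + 9694845 − 9694845 = 2674440.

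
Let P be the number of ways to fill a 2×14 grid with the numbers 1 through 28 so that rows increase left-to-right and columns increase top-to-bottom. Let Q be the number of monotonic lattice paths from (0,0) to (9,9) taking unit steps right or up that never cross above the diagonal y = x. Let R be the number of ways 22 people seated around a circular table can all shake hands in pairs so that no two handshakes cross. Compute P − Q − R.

Standard Young tableaux of shape 2×n are counted by C_n; here n = 14. So P = C_14 = 2674440.
Monotone paths in an n×n grid that stay weakly below the diagonal are counted by C_n; here n = 9. So Q = C_9 = 4862.
With 22 = 2·11 people, non-crossing handshake pairings are non-crossing perfect matchings on a circle, counted by C_11. So R = C_11 = 58786.
P − Q − R = 2674440 − 4862 − 58786 = 2610792.

2610792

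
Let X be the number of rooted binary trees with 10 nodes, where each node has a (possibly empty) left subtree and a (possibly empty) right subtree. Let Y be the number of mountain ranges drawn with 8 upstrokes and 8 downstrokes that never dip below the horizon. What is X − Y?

There are C_n binary search tree shapes on n keys; with n = 10 that is C_10. So X = C_10 = 16796.
A Dyck path with 8 up-steps and 8 down-steps has semilength 8, so there are C_8 of them. So Y = C_8 = 1430.
X − Y = 16796 − 1430 = 15366.

15366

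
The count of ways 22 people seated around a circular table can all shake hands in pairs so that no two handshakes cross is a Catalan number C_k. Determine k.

With 22 = 2·11 people, non-crossing handshake pairings are non-crossing perfect matchings on a circle, counted by C_11.

11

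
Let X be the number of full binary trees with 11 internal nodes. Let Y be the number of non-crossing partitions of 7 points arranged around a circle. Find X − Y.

58357

The number of full binary trees on 11 internal nodes is the Catalan number C_11. So X = C_11 = 58786.
The non-crossing partitions of [7] form a lattice of size C_7. So Y = C_7 = 429.
X − Y = 58786 − 429 = 58357.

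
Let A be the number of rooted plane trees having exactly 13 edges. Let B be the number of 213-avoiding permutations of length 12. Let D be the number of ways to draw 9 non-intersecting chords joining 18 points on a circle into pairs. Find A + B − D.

A rooted plane tree with 13 edges has 14 nodes, and the count is C_13. So A = C_13 = 742900.
Permutations of [n] avoiding any single length-3 pattern are counted by C_n; here n = 12. So B = C_12 = 208012.
Pairing 18 circle points by 9 non-crossing chords gives C_9 matchings. So D = C_9 = 4862.
A + B − D = 742900 + 208012 − 4862 = 946050.

946050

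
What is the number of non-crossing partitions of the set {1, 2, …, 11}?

58786

Non-crossing partitions of an n-element set are counted by C_n; here n = 11.
C_11 = C(22,11)/12 = 705432/12 = 58786.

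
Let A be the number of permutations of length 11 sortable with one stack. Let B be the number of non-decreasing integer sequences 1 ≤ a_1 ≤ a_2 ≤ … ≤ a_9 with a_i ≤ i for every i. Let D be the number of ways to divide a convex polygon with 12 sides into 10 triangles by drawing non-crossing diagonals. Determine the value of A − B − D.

37128

By Knuth's characterisation, the stack-sortable permutations of length 11 are the 231-avoiders, numbering C_11. So A = C_11 = 58786.
Such sub-staircase sequences of length n are counted by C_n; here n = 9. So B = C_9 = 4862.
A convex 12-gon is triangulated into 10 triangles, and the number of such triangulations is the Catalan number C_{12−2} = C_10. So D = C_10 = 16796.
A − B − D = 58786 − 4862 − 16796 = 37128.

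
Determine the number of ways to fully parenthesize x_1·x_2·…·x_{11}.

Parenthesizations of m factors correspond to full binary trees with m leaves, counted by C_{m−1}; m = 11 gives C_10.
C_10 = C(20,10)/11 = 184756/11 = 16796.

16796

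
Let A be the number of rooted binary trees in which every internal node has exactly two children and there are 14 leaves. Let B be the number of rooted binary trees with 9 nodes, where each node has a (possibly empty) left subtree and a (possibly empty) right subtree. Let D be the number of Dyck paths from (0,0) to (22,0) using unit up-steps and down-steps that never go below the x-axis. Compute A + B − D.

688976

A full binary tree with L leaves has L−1 internal nodes and is counted by C_{L−1}; L = 14 gives C_13. So A = C_13 = 742900.
There are C_n binary search tree shapes on n keys; with n = 9 that is C_9. So B = C_9 = 4862.
A Dyck path with 11 up-steps and 11 down-steps has semilength 11, so there are C_11 of them. So D = C_11 = 58786.
A + B − D = 742900 + 4862 − 58786 = 688976.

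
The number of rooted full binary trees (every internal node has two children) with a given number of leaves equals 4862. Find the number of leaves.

Full binary trees with L leaves are counted by C_{L−1}. Since C_9 = 4862, the index is 9.
So the index is 9, and the number of leaves is 9 + 1 = 10.

10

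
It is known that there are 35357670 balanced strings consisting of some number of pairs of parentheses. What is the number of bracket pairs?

Balanced strings of n bracket-pairs are counted by C_n. The Catalan number equal to 35357670 is C_16.

16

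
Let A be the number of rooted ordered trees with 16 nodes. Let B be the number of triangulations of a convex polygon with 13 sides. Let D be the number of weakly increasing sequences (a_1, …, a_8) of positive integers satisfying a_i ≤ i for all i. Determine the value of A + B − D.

9752201

A rooted plane tree on 16 nodes has 15 edges, and such trees are counted by C_15. So A = C_15 = 9694845.
The number of triangulations of a 13-gon is the Catalan number C_11 (index = sides − 2). So B = C_11 = 58786.
Weakly increasing sequences with a_i ≤ i biject with Dyck paths of semilength 8, so there are C_8. So D = C_8 = 1430.
A + B − D = 9694845 + 58786 − 1430 = 9752201.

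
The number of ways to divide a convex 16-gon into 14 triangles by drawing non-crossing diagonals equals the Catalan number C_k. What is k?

14

A convex 16-gon is triangulated into 14 triangles, and the number of such triangulations is the Catalan number C_{16−2} = C_14.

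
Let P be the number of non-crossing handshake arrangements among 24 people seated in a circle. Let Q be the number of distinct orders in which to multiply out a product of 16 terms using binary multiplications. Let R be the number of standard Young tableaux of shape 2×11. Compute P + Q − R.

9844071

With 24 = 2·12 people, non-crossing handshake pairings are non-crossing perfect matchings on a circle, counted by C_12. So P = C_12 = 208012.
Ways to associate a product of 16 factors correspond to binary trees on 16 leaves, so the count is C_15. So Q = C_15 = 9694845.
Standard Young tableaux of shape 2×n are counted by C_n; here n = 11. So R = C_11 = 58786.
P + Q − R = 208012 + 9694845 − 58786 = 9844071.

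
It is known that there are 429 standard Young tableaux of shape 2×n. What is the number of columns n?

7

Standard Young tableaux of shape 2×n are counted by C_n; 429 = C_7.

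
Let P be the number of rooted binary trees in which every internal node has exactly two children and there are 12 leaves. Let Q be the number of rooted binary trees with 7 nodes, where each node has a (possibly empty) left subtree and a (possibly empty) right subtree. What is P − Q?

Full binary trees with 12 leaves have 12−1 = 11 internal nodes, so there are C_11 of them. So P = C_11 = 58786.
Rooted binary trees with 7 nodes (each child slot possibly empty) number C_7. So Q = C_7 = 429.
P − Q = 58786 − 429 = 58357.

58357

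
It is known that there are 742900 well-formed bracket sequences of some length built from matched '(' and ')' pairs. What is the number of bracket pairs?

Balanced strings of n bracket-pairs are counted by C_n. The Catalan number equal to 742900 is C_13.

13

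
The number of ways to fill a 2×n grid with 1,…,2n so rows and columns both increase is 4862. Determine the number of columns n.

9

Standard Young tableaux of shape 2×n are counted by C_n. Since C_9 = 4862, the index is 9.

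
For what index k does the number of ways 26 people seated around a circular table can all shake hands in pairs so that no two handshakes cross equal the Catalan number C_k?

Non-crossing handshake pairings of 2n people are counted by C_n; 26 people gives n = 13.

13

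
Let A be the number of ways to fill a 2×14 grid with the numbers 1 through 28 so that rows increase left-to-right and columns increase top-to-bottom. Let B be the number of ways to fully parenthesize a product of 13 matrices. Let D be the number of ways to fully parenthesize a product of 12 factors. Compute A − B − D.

2407642

By the hook-length formula (or a Dyck-path bijection), SYT of shape 2×14 number C_14. So A = C_14 = 2674440.
Bracketing 13 factors into binary products is counted by C_{13−1} = C_12. So B = C_12 = 208012.
Parenthesizations of m factors correspond to full binary trees with m leaves, counted by C_{m−1}; m = 12 gives C_11. So D = C_11 = 58786.
A − B − D = 2674440 − 208012 − 58786 = 2407642.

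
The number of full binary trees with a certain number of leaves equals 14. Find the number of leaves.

5

Full binary trees with L leaves are counted by C_{L−1}, and C_4 = 14.
So the index is 4, and the number of leaves is 4 + 1 = 5.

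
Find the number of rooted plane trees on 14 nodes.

Rooted ordered (plane) trees on m nodes have m−1 edges and are counted by C_{m−1}; m = 14 gives C_13.
C_13 = C_12 · 2(2·12+1)/(12+2) = 208012 · 50/14 = 742900.

742900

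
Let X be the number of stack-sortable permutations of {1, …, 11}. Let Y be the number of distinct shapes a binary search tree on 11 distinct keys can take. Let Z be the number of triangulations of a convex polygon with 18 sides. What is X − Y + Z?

35357670

Stack-sortable permutations are exactly the 231-avoiding ones, counted by C_n; here n = 11. So X = C_11 = 58786.
There are C_n binary search tree shapes on n keys; with n = 11 that is C_11. So Y = C_11 = 58786.
Triangulations of a convex m-gon are counted by C_{m−2}; with m = 18 this is C_16. So Z = C_16 = 35357670.
X − Y + Z = 58786 − 58786 + 35357670 = 35357670.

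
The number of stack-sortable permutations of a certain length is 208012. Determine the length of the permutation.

12

Stack-sortable permutations of [n] are counted by C_n; 208012 = C_12.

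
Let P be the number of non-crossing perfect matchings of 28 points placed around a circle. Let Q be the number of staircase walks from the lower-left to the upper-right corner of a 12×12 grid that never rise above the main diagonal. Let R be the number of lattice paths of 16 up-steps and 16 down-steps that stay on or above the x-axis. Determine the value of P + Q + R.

38240122

Non-crossing perfect matchings of 2n points on a circle are counted by C_n; with 28 points, n = 14. So P = C_14 = 2674440.
Sub-diagonal monotone paths from (0,0) to (12,12) biject with Dyck paths of semilength 12, giving C_12. So Q = C_12 = 208012.
Paths of 16 up- and 16 down-steps that never dip below the axis are Dyck paths; their count is C_16. So R = C_16 = 35357670.
P + Q + R = 2674440 + 208012 + 35357670 = 38240122.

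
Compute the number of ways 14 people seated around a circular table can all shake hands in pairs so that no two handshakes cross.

Non-crossing handshake pairings of 2n people are counted by C_n; 14 people gives n = 7.
C_7 = C_6 · 2(2·6+1)/(6+2) = 132 · 26/8 = 429.

429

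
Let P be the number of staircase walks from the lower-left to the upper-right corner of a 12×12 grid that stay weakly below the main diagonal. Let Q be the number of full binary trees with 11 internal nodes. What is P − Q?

149226

Monotone paths in an n×n grid that stay weakly below the diagonal are counted by C_n; here n = 12. So P = C_12 = 208012.
The number of full binary trees on 11 internal nodes is the Catalan number C_11. So Q = C_11 = 58786.
P − Q = 208012 − 58786 = 149226.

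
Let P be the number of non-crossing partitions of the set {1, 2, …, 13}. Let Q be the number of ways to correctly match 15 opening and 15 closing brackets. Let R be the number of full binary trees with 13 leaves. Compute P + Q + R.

Non-crossing partitions of an n-element set are counted by C_n; here n = 13. So P = C_13 = 742900.
Balanced strings of n pairs of brackets are counted by C_n; here n = 15. So Q = C_15 = 9694845.
A full binary tree with L leaves has L−1 internal nodes and is counted by C_{L−1}; L = 13 gives C_12. So R = C_12 = 208012.
P + Q + R = 742900 + 9694845 + 208012 = 10645757.

10645757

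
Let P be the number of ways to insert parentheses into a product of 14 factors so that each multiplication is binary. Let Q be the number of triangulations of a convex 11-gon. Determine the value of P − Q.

738038

Parenthesizations of m factors correspond to full binary trees with m leaves, counted by C_{m−1}; m = 14 gives C_13. So P = C_13 = 742900.
A convex 11-gon is triangulated into 9 triangles, and the number of such triangulations is the Catalan number C_{11−2} = C_9. So Q = C_9 = 4862.
P − Q = 742900 − 4862 = 738038.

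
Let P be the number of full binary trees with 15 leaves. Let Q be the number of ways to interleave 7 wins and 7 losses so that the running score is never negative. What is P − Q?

2674011

A full binary tree with L leaves has L−1 internal nodes and is counted by C_{L−1}; L = 15 gives C_14. So P = C_14 = 2674440.
Reading a vote for the leader as '(' and for the other as ')' turns such a sequence into a balanced string of 7 pairs, so the count is C_7. So Q = C_7 = 429.
P − Q = 2674440 − 429 = 2674011.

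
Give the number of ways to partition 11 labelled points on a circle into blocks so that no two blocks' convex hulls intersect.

The non-crossing partitions of [11] form a lattice of size C_11.
C_11 = C(22,11)/12 = 705432/12 = 58786.

58786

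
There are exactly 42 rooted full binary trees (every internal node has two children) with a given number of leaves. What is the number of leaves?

6

Full binary trees with L leaves are counted by C_{L−1}. The Catalan number equal to 42 is C_5.
So the index is 5, and the number of leaves is 5 + 1 = 6.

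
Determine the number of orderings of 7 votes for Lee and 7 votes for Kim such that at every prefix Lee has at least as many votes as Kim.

429

Ballot sequences with n votes each where one side never trails are Dyck words, counted by C_n; here n = 7.
C_7 = 429.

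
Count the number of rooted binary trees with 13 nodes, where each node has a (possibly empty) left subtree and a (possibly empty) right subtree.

Binary trees (left/right distinguished) on n nodes are counted by C_n; here n = 13.
C_13 = 742900.

742900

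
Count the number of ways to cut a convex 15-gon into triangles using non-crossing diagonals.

742900

The number of triangulations of a 15-gon is the Catalan number C_13 (index = sides − 2).
C_13 = C(26,13)/14 = 10400600/14 = 742900.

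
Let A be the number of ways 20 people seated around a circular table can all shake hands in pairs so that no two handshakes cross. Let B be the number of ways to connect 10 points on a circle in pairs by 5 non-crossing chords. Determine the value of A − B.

With 20 = 2·10 people, non-crossing handshake pairings are non-crossing perfect matchings on a circle, counted by C_10. So A = C_10 = 16796.
Non-crossing perfect matchings of 2n points on a circle are counted by C_n; with 10 points, n = 5. So B = C_5 = 42.
A − B = 16796 − 42 = 16754.

16754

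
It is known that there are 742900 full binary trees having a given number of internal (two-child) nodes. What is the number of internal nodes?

13

Full binary trees with n internal nodes are counted by C_n; 742900 = C_13.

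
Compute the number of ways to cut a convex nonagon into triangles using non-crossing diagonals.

A convex 9-gon is triangulated into 7 triangles, and the number of such triangulations is the Catalan number C_{9−2} = C_7.
C_7 = 429.

429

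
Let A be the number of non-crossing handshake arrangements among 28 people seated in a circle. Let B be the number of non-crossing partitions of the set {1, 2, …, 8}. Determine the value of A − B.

2673010

With 28 = 2·14 people, non-crossing handshake pairings are non-crossing perfect matchings on a circle, counted by C_14. So A = C_14 = 2674440.
The non-crossing partitions of [8] form a lattice of size C_8. So B = C_8 = 1430.
A − B = 2674440 − 1430 = 2673010.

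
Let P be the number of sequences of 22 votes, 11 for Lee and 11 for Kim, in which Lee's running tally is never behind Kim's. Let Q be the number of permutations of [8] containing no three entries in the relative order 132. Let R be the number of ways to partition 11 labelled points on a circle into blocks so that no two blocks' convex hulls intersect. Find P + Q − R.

1430

Ballot sequences with n votes each where one side never trails are Dyck words, counted by C_n; here n = 11. So P = C_11 = 58786.
For any fixed pattern of length 3, the pattern-avoiding permutations of [8] number C_8. So Q = C_8 = 1430.
Non-crossing partitions of an n-element set are counted by C_n; here n = 11. So R = C_11 = 58786.
P + Q − R = 58786 + 1430 − 58786 = 1430.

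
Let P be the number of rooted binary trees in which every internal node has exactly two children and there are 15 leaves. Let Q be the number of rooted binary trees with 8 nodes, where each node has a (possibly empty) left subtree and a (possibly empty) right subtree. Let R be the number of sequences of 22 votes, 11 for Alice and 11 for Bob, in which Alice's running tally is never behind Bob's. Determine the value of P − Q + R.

A full binary tree with L leaves has L−1 internal nodes and is counted by C_{L−1}; L = 15 gives C_14. So P = C_14 = 2674440.
There are C_n binary search tree shapes on n keys; with n = 8 that is C_8. So Q = C_8 = 1430.
Ballot sequences with n votes each where one side never trails are Dyck words, counted by C_n; here n = 11. So R = C_11 = 58786.
P − Q + R = 2674440 − 1430 + 58786 = 2731796.

2731796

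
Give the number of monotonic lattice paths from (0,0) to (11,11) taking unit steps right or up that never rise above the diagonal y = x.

58786

Monotone paths in an n×n grid that stay weakly below the diagonal are counted by C_n; here n = 11.
C_11 = C(22,11)/12 = 705432/12 = 58786.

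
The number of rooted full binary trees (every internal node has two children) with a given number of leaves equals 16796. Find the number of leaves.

Full binary trees with L leaves are counted by C_{L−1}; 16796 = C_10.
So the index is 10, and the number of leaves is 10 + 1 = 11.

11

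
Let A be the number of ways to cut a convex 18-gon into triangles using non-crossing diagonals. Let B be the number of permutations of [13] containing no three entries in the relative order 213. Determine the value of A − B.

34614770

A convex 18-gon is triangulated into 16 triangles, and the number of such triangulations is the Catalan number C_{18−2} = C_16. So A = C_16 = 35357670.
Permutations of [n] avoiding any single length-3 pattern are counted by C_n; here n = 13. So B = C_13 = 742900.
A − B = 35357670 − 742900 = 34614770.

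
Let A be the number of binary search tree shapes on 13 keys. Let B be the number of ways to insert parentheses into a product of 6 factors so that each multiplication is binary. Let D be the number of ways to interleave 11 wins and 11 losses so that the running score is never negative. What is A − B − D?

Rooted binary trees with 13 nodes (each child slot possibly empty) number C_13. So A = C_13 = 742900.
Ways to associate a product of 6 factors correspond to binary trees on 6 leaves, so the count is C_5. So B = C_5 = 42.
Ballot sequences with n votes each where one side never trails are Dyck words, counted by C_n; here n = 11. So D = C_11 = 58786.
A − B − D = 742900 − 42 − 58786 = 684072.

684072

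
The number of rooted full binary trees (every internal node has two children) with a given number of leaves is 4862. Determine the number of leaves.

Full binary trees with L leaves are counted by C_{L−1}, and C_9 = 4862.
So the index is 9, and the number of leaves is 9 + 1 = 10.

10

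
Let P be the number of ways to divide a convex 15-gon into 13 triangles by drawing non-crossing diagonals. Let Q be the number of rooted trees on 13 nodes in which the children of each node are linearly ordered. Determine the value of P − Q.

534888

A convex 15-gon is triangulated into 13 triangles, and the number of such triangulations is the Catalan number C_{15−2} = C_13. So P = C_13 = 742900.
Rooted ordered (plane) trees on m nodes have m−1 edges and are counted by C_{m−1}; m = 13 gives C_12. So Q = C_12 = 208012.
P − Q = 742900 − 208012 = 534888.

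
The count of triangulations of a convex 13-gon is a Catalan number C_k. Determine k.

11

Triangulations of a convex m-gon are counted by C_{m−2}; with m = 13 this is C_11.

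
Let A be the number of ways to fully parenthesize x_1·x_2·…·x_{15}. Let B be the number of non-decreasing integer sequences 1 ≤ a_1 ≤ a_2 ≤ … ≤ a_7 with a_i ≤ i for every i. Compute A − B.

Bracketing 15 factors into binary products is counted by C_{15−1} = C_14. So A = C_14 = 2674440.
Weakly increasing sequences with a_i ≤ i biject with Dyck paths of semilength 7, so there are C_7. So B = C_7 = 429.
A − B = 2674440 − 429 = 2674011.

2674011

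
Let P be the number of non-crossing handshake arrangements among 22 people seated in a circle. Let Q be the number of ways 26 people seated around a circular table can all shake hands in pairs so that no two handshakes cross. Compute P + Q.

801686

With 22 = 2·11 people, non-crossing handshake pairings are non-crossing perfect matchings on a circle, counted by C_11. So P = C_11 = 58786.
With 26 = 2·13 people, non-crossing handshake pairings are non-crossing perfect matchings on a circle, counted by C_13. So Q = C_13 = 742900.
P + Q = 58786 + 742900 = 801686.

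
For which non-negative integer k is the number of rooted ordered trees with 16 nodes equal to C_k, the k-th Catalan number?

15

Rooted ordered (plane) trees on m nodes have m−1 edges and are counted by C_{m−1}; m = 16 gives C_15.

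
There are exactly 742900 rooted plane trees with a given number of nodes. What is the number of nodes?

14

Rooted ordered trees on m nodes are counted by C_{m−1}. Since C_13 = 742900, the index is 13.
So the index is 13, and the number of nodes is 13 + 1 = 14.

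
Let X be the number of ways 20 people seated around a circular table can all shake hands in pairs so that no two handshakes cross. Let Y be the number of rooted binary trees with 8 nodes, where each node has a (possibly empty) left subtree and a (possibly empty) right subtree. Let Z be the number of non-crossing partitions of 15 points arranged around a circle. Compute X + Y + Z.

With 20 = 2·10 people, non-crossing handshake pairings are non-crossing perfect matchings on a circle, counted by C_10. So X = C_10 = 16796.
Binary trees (left/right distinguished) on n nodes are counted by C_n; here n = 8. So Y = C_8 = 1430.
Non-crossing partitions of an n-element set are counted by C_n; here n = 15. So Z = C_15 = 9694845.
X + Y + Z = 16796 + 1430 + 9694845 = 9713071.

9713071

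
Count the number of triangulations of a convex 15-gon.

The number of triangulations of a 15-gon is the Catalan number C_13 (index = sides − 2).
C_13 = C_12 · 2(2·12+1)/(12+2) = 208012 · 50/14 = 742900.

742900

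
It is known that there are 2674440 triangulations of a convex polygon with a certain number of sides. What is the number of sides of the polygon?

16

Triangulations of a convex m-gon are counted by C_{m−2}; 2674440 = C_14.
So m − 2 = 14, giving m = 16 sides.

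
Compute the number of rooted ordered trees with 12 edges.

208012

A rooted plane tree with 12 edges has 13 nodes, and the count is C_12.
C_12 = C(24,12)/13 = 2704156/13 = 208012.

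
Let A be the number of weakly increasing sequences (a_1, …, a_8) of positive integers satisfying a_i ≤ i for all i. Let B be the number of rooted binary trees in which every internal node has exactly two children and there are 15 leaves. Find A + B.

Weakly increasing sequences with a_i ≤ i biject with Dyck paths of semilength 8, so there are C_8. So A = C_8 = 1430.
A full binary tree with L leaves has L−1 internal nodes and is counted by C_{L−1}; L = 15 gives C_14. So B = C_14 = 2674440.
A + B = 1430 + 2674440 = 2675870.

2675870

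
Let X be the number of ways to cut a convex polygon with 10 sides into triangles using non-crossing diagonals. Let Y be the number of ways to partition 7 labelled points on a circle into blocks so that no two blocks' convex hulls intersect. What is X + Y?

1859

Triangulations of a convex m-gon are counted by C_{m−2}; with m = 10 this is C_8. So X = C_8 = 1430.
Non-crossing partitions of an n-element set are counted by C_n; here n = 7. So Y = C_7 = 429.
X + Y = 1430 + 429 = 1859.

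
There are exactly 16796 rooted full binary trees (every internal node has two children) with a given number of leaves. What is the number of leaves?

Full binary trees with L leaves are counted by C_{L−1}, and C_10 = 16796.
So the index is 10, and the number of leaves is 10 + 1 = 11.

11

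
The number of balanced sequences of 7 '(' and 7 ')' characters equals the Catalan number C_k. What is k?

With 7 pairs the number of balanced bracket strings is the Catalan number C_7.

7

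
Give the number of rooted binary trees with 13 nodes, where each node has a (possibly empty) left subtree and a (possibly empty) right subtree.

There are C_n binary search tree shapes on n keys; with n = 13 that is C_13.
C_13 = C(26,13)/14 = 10400600/14 = 742900.

742900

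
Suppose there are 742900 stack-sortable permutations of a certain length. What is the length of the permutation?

Stack-sortable permutations of [n] are counted by C_n, and C_13 = 742900.

13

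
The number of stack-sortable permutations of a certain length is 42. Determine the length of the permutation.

5

Stack-sortable permutations of [n] are counted by C_n, and C_5 = 42.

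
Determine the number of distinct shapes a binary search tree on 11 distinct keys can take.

58786

Binary trees (left/right distinguished) on n nodes are counted by C_n; here n = 11.
C_11 = C_10 · 2(2·10+1)/(10+2) = 16796 · 42/12 = 58786.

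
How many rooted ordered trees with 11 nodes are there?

Rooted ordered (plane) trees on m nodes have m−1 edges and are counted by C_{m−1}; m = 11 gives C_10.
C_10 = 16796.

16796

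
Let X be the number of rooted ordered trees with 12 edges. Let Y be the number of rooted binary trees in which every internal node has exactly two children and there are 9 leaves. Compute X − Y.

Rooted ordered trees with n edges are counted by C_n; here n = 12. So X = C_12 = 208012.
A full binary tree with L leaves has L−1 internal nodes and is counted by C_{L−1}; L = 9 gives C_8. So Y = C_8 = 1430.
X − Y = 208012 − 1430 = 206582.

206582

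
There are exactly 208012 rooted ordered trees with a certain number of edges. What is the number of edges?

Rooted ordered trees with n edges are counted by C_n; 208012 = C_12.

12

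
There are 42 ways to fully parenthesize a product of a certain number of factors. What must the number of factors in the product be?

Parenthesizations of m factors are counted by C_{m−1}; 42 = C_5.
So the index is 5, and the number of factors is 5 + 1 = 6.

6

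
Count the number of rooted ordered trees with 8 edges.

A rooted plane tree with 8 edges has 9 nodes, and the count is C_8.
C_8 = 1430.

1430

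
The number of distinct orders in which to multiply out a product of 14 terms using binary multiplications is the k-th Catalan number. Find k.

13

Parenthesizations of m factors correspond to full binary trees with m leaves, counted by C_{m−1}; m = 14 gives C_13.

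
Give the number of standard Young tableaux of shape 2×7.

Standard Young tableaux of shape 2×n are counted by C_n; here n = 7.
C_7 = C_6 · 2(2·6+1)/(6+2) = 132 · 26/8 = 429.

429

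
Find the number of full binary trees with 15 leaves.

2674440

A full binary tree with L leaves has L−1 internal nodes and is counted by C_{L−1}; L = 15 gives C_14.
C_14 = C(28,14)/15 = 40116600/15 = 2674440.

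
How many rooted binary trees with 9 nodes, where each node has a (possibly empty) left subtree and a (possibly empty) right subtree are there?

4862

Rooted binary trees with 9 nodes (each child slot possibly empty) number C_9.
C_9 = C(18,9)/10 = 48620/10 = 4862.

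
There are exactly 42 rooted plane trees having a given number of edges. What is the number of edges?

Rooted ordered trees with n edges are counted by C_n, and C_5 = 42.

5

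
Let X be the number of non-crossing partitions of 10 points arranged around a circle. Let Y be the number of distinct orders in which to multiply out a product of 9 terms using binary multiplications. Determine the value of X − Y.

15366

Non-crossing partitions of an n-element set are counted by C_n; here n = 10. So X = C_10 = 16796.
Ways to associate a product of 9 factors correspond to binary trees on 9 leaves, so the count is C_8. So Y = C_8 = 1430.
X − Y = 16796 − 1430 = 15366.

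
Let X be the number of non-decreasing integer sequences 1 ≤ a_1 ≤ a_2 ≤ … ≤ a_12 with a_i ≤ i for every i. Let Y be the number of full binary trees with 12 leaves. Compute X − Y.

149226

Such sub-staircase sequences of length n are counted by C_n; here n = 12. So X = C_12 = 208012.
Full binary trees with 12 leaves have 12−1 = 11 internal nodes, so there are C_11 of them. So Y = C_11 = 58786.
X − Y = 208012 − 58786 = 149226.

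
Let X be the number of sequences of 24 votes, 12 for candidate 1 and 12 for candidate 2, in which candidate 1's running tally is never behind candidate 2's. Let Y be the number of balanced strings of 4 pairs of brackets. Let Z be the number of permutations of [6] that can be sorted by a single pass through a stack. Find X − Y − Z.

Ballot sequences with n votes each where one side never trails are Dyck words, counted by C_n; here n = 12. So X = C_12 = 208012.
A balanced arrangement of 4 bracket pairs is a Dyck word of semilength 4, so the count is C_4. So Y = C_4 = 14.
Stack-sortable permutations are exactly the 231-avoiding ones, counted by C_n; here n = 6. So Z = C_6 = 132.
X − Y − Z = 208012 − 14 − 132 = 207866.

207866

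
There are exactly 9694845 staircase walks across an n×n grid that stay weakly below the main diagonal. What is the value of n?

15

Such diagonal-avoiding paths in an n×n grid are counted by C_n. The Catalan number equal to 9694845 is C_15.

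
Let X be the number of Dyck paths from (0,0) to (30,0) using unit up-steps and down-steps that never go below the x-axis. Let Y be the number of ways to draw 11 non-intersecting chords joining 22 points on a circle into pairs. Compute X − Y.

Paths of 15 up- and 15 down-steps that never dip below the axis are Dyck paths; their count is C_15. So X = C_15 = 9694845.
Pairing 22 circle points by 11 non-crossing chords gives C_11 matchings. So Y = C_11 = 58786.
X − Y = 9694845 − 58786 = 9636059.

9636059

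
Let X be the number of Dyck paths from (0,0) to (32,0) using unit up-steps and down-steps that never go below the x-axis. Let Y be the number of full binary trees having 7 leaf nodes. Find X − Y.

Dyck paths of semilength n (length 2n) are counted by C_n; here n = 16. So X = C_16 = 35357670.
Full binary trees with 7 leaves have 7−1 = 6 internal nodes, so there are C_6 of them. So Y = C_6 = 132.
X − Y = 35357670 − 132 = 35357538.

35357538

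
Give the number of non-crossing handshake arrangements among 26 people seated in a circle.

Non-crossing handshake pairings of 2n people are counted by C_n; 26 people gives n = 13.
C_13 = C(26,13)/14 = 10400600/14 = 742900.

742900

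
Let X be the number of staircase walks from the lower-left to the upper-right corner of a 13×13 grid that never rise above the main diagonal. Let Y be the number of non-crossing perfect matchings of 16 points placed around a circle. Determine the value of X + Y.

744330

Sub-diagonal monotone paths from (0,0) to (13,13) biject with Dyck paths of semilength 13, giving C_13. So X = C_13 = 742900.
Non-crossing perfect matchings of 2n points on a circle are counted by C_n; with 16 points, n = 8. So Y = C_8 = 1430.
X + Y = 742900 + 1430 = 744330.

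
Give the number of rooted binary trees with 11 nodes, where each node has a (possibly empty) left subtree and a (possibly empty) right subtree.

There are C_n binary search tree shapes on n keys; with n = 11 that is C_11.
C_11 = C_10 · 2(2·10+1)/(10+2) = 16796 · 42/12 = 58786.

58786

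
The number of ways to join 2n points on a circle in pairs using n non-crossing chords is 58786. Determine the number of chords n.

Non-crossing pairings of 2n points on a circle are counted by C_n. Since C_11 = 58786, the index is 11.

11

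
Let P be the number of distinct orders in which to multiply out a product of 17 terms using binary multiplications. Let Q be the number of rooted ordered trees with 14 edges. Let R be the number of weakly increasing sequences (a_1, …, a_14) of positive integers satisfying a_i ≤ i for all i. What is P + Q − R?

Ways to associate a product of 17 factors correspond to binary trees on 17 leaves, so the count is C_16. So P = C_16 = 35357670.
A rooted plane tree with 14 edges has 15 nodes, and the count is C_14. So Q = C_14 = 2674440.
Such sub-staircase sequences of length n are counted by C_n; here n = 14. So R = C_14 = 2674440.
P + Q − R = 35357670 + 2674440 − 2674440 = 35357670.

35357670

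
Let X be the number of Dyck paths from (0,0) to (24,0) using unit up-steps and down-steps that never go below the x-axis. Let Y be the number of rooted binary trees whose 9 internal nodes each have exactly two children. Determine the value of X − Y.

Paths of 12 up- and 12 down-steps that never dip below the axis are Dyck paths; their count is C_12. So X = C_12 = 208012.
The number of full binary trees on 9 internal nodes is the Catalan number C_9. So Y = C_9 = 4862.
X − Y = 208012 − 4862 = 203150.

203150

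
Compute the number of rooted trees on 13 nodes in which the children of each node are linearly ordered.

A rooted plane tree on 13 nodes has 12 edges, and such trees are counted by C_12.
C_12 = C(24,12)/13 = 2704156/13 = 208012.

208012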